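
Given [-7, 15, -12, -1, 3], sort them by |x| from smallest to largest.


Compute absolute values:
  |-7| = 7
  |15| = 15
  |-12| = 12
  |-1| = 1
  |3| = 3
Absolute values in increasing order: 1 < 3 < 7 < 12 < 15
Listing the original numbers in that order gives the answer.
Final answer: [-1, 3, -7, -12, 15]


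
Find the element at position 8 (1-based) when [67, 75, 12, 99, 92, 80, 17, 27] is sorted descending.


Sort descending: [99, 92, 80, 75, 67, 27, 17, 12]
The 8th element (1-indexed) is at index 7.
Value = 12
Final answer: 12


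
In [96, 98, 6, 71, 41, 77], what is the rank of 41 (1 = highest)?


Sort descending: [98, 96, 77, 71, 41, 6]
Find 41 in the sorted list.
41 is at position 5.
Final answer: 5


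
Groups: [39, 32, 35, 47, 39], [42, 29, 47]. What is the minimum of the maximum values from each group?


Find max of each group:
  Group 1: [39, 32, 35, 47, 39] -> max = 47
  Group 2: [42, 29, 47] -> max = 47
Maxes: [47, 47]
Minimum of maxes = 47
Final answer: 47


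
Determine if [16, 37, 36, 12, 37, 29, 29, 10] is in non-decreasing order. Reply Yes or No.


Check consecutive pairs:
  16 <= 37? True
  37 <= 36? False
  36 <= 12? False
  12 <= 37? True
  37 <= 29? False
  29 <= 29? True
  29 <= 10? False
4 consecutive pair(s) are out of order, so the list is not sorted.
Final answer: No


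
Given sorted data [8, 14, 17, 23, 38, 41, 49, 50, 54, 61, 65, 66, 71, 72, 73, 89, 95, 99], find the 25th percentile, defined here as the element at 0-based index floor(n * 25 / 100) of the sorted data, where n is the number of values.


The dataset has n = 18 elements.
Index = floor(18 * 25 / 100) = floor(450 / 100) = floor(4.5) = 4
Counting from index 0 in the sorted data, the element at index 4 is 38.
Final answer: 38


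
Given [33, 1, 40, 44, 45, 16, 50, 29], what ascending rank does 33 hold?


Sort ascending: [1, 16, 29, 33, 40, 44, 45, 50]
Find 33 in the sorted list.
33 is at position 4 (1-indexed).
Final answer: 4


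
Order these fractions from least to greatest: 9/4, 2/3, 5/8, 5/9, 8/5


Convert to decimal for comparison:
  9/4 = 2.25
  2/3 = 0.6667
  5/8 = 0.625
  5/9 = 0.5556
  8/5 = 1.6
Decimals in increasing order: 0.5556 < 0.625 < 0.6667 < 1.6 < 2.25
Writing each back as its fraction gives the sorted order.
Final answer: 5/9, 5/8, 2/3, 8/5, 9/4


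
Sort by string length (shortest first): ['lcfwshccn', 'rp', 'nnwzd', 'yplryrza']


Compute lengths:
  'lcfwshccn' has length 9
  'rp' has length 2
  'nnwzd' has length 5
  'yplryrza' has length 8
Lengths in increasing order: 2 < 5 < 8 < 9
Listing the words in that order gives the answer.
Final answer: ['rp', 'nnwzd', 'yplryrza', 'lcfwshccn']


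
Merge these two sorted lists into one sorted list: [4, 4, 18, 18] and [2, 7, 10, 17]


List A: [4, 4, 18, 18]
List B: [2, 7, 10, 17]
Repeatedly compare the front elements and take the smaller:
  4 vs 2 -> take 2
  4 vs 7 -> take 4
  4 vs 7 -> take 4
  18 vs 7 -> take 7
  18 vs 10 -> take 10
  18 vs 17 -> take 17
  B is exhausted; append the rest of A: [18, 18]
Final answer: [2, 4, 4, 7, 10, 17, 18, 18]


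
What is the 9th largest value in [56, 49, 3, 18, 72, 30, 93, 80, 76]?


Sort descending: [93, 80, 76, 72, 56, 49, 30, 18, 3]
The 9th element (1-indexed) is at index 8.
Value = 3
Final answer: 3


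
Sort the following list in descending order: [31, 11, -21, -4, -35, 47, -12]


Original list: [31, 11, -21, -4, -35, 47, -12]
Repeatedly take the largest remaining element:
  Remaining [31, 11, -21, -4, -35, 47, -12] -> largest is 47
  Remaining [31, 11, -21, -4, -35, -12] -> largest is 31
  Remaining [11, -21, -4, -35, -12] -> largest is 11
  Remaining [-21, -4, -35, -12] -> largest is -4
  Remaining [-21, -35, -12] -> largest is -12
  Remaining [-21, -35] -> largest is -21
  Remaining [-35] -> largest is -35
Collecting the picks in order gives the descending list.
Final answer: [47, 31, 11, -4, -12, -21, -35]


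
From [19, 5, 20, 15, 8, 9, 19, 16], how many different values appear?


List all unique values:
Distinct values: [5, 8, 9, 15, 16, 19, 20]
Count = 7
Final answer: 7


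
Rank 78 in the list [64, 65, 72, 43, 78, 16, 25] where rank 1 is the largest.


Sort descending: [78, 72, 65, 64, 43, 25, 16]
Find 78 in the sorted list.
78 is at position 1.
Final answer: 1


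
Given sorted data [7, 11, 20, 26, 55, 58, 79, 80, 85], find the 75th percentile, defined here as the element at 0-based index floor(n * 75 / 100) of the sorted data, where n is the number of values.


The dataset has n = 9 elements.
Index = floor(9 * 75 / 100) = floor(675 / 100) = floor(6.75) = 6
Counting from index 0 in the sorted data, the element at index 6 is 79.
Final answer: 79


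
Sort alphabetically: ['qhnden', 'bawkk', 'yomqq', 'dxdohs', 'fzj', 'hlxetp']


Compare strings character by character (the first differing letter decides):
  'bawkk' < 'dxdohs' since 'b' < 'd' at position 1
  'dxdohs' < 'fzj' since 'd' < 'f' at position 1
  'fzj' < 'hlxetp' since 'f' < 'h' at position 1
  'hlxetp' < 'qhnden' since 'h' < 'q' at position 1
  'qhnden' < 'yomqq' since 'q' < 'y' at position 1
Chaining these comparisons gives the alphabetical order.
Final answer: ['bawkk', 'dxdohs', 'fzj', 'hlxetp', 'qhnden', 'yomqq']


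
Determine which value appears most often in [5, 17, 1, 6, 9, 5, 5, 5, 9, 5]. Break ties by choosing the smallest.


Count the frequency of each value:
  1 appears 1 time(s)
  5 appears 5 time(s)
  6 appears 1 time(s)
  9 appears 2 time(s)
  17 appears 1 time(s)
Maximum frequency is 5.
Only 5 reaches that frequency, so it is the mode.
Final answer: 5


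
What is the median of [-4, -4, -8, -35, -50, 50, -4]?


First, sort the list: [-50, -35, -8, -4, -4, -4, 50]
The list has 7 elements (odd count).
The middle index is 3 (0-based), and the element there is -4.
Final answer: -4


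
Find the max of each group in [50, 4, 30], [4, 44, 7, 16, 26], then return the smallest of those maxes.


Find max of each group:
  Group 1: [50, 4, 30] -> max = 50
  Group 2: [4, 44, 7, 16, 26] -> max = 44
Maxes: [50, 44]
Minimum of maxes = 44
Final answer: 44


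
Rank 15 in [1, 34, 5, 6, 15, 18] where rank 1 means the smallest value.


Sort ascending: [1, 5, 6, 15, 18, 34]
Find 15 in the sorted list.
15 is at position 4 (1-indexed).
Final answer: 4


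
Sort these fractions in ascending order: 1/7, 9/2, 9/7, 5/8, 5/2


Convert to decimal for comparison:
  1/7 = 0.1429
  9/2 = 4.5
  9/7 = 1.2857
  5/8 = 0.625
  5/2 = 2.5
Decimals in increasing order: 0.1429 < 0.625 < 1.2857 < 2.5 < 4.5
Writing each back as its fraction gives the sorted order.
Final answer: 1/7, 5/8, 9/7, 5/2, 9/2


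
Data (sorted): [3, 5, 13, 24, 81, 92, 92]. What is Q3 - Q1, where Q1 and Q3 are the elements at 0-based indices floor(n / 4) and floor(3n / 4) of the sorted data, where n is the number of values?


The data has n = 7 elements.
Q1 index = floor(7 / 4) = floor(1.75) = 1; Q3 index = floor(3 * 7 / 4) = floor(5.25) = 5
Q1 = element at index 1 = 5
Q3 = element at index 5 = 92
IQR = 92 - 5 = 87
Final answer: 87


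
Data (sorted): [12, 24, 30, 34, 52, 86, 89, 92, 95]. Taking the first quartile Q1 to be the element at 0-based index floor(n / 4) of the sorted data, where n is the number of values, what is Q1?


The list has n = 9 elements.
Q1 index = floor(9 / 4) = floor(2.25) = 2
Counting from index 0 in the sorted data, the element at index 2 is 30.
Final answer: 30


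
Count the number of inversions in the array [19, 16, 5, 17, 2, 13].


For each element, count the later elements that are smaller than it:
  19 (index 0): smaller elements after it = [16, 5, 17, 2, 13] -> 5
  16 (index 1): smaller elements after it = [5, 2, 13] -> 3
  5 (index 2): smaller elements after it = [2] -> 1
  17 (index 3): smaller elements after it = [2, 13] -> 2
  2 (index 4): smaller elements after it = [] -> 0
Total inversions = 5 + 3 + 1 + 2 + 0 = 11
Final answer: 11


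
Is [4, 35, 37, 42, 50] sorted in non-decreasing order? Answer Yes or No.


Check consecutive pairs:
  4 <= 35? True
  35 <= 37? True
  37 <= 42? True
  42 <= 50? True
Every consecutive pair is in order, so the list is non-decreasing.
Final answer: Yes


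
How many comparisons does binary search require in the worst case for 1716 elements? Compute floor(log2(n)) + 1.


Binary search halves the search space each step.
Maximum comparisons = floor(log2(1716)) + 1
log2(1716) = 10.7448
floor(log2(1716)) = 10, so 10 + 1 = 11
Final answer: 11


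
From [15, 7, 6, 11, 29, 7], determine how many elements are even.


Check each element:
  15 is odd
  7 is odd
  6 is even
  11 is odd
  29 is odd
  7 is odd
Evens: [6]
Count of evens = 1
Final answer: 1


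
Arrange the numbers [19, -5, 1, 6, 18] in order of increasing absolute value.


Compute absolute values:
  |19| = 19
  |-5| = 5
  |1| = 1
  |6| = 6
  |18| = 18
Absolute values in increasing order: 1 < 5 < 6 < 18 < 19
Listing the original numbers in that order gives the answer.
Final answer: [1, -5, 6, 18, 19]


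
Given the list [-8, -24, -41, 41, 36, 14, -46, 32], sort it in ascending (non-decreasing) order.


Original list: [-8, -24, -41, 41, 36, 14, -46, 32]
Repeatedly take the smallest remaining element:
  Remaining [-8, -24, -41, 41, 36, 14, -46, 32] -> smallest is -46
  Remaining [-8, -24, -41, 41, 36, 14, 32] -> smallest is -41
  Remaining [-8, -24, 41, 36, 14, 32] -> smallest is -24
  Remaining [-8, 41, 36, 14, 32] -> smallest is -8
  Remaining [41, 36, 14, 32] -> smallest is 14
  Remaining [41, 36, 32] -> smallest is 32
  Remaining [41, 36] -> smallest is 36
  Remaining [41] -> smallest is 41
Collecting the picks in order gives the sorted list.
Final answer: [-46, -41, -24, -8, 14, 32, 36, 41]


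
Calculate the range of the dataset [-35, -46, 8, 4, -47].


Maximum value: 8
Minimum value: -47
Range = 8 - (-47) = 55
Final answer: 55


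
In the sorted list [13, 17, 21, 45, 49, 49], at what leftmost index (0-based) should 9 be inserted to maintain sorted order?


List is sorted: [13, 17, 21, 45, 49, 49]
We need the leftmost position where 9 can be inserted, i.e. the first index whose element is >= 9 (or the end of the list if none is).
Binary search with low=0, high=6 (0-based indices):
  low=0, high=6, mid=3: a[3]=45 >= 9, so high = 3
  low=0, high=3, mid=1: a[1]=17 >= 9, so high = 1
  low=0, high=1, mid=0: a[0]=13 >= 9, so high = 0
Now low = high = 0, so the insertion index is 0.
Final answer: 0


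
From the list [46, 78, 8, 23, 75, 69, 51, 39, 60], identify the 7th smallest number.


Sort ascending: [8, 23, 39, 46, 51, 60, 69, 75, 78]
The 7th element (1-indexed) is at index 6.
Value = 69
Final answer: 69


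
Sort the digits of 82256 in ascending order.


The number 82256 has digits: 8, 2, 2, 5, 6
Sorted: 2, 2, 5, 6, 8
Joining the sorted digits gives the result.
Final answer: 22568


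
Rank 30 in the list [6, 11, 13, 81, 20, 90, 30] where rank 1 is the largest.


Sort descending: [90, 81, 30, 20, 13, 11, 6]
Find 30 in the sorted list.
30 is at position 3.
Final answer: 3


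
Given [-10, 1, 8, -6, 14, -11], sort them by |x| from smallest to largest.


Compute absolute values:
  |-10| = 10
  |1| = 1
  |8| = 8
  |-6| = 6
  |14| = 14
  |-11| = 11
Absolute values in increasing order: 1 < 6 < 8 < 10 < 11 < 14
Listing the original numbers in that order gives the answer.
Final answer: [1, -6, 8, -10, -11, 14]


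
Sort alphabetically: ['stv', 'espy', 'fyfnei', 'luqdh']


Compare strings character by character (the first differing letter decides):
  'espy' < 'fyfnei' since 'e' < 'f' at position 1
  'fyfnei' < 'luqdh' since 'f' < 'l' at position 1
  'luqdh' < 'stv' since 'l' < 's' at position 1
Chaining these comparisons gives the alphabetical order.
Final answer: ['espy', 'fyfnei', 'luqdh', 'stv']


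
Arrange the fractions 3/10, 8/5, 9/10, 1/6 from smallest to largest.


Convert to decimal for comparison:
  3/10 = 0.3
  8/5 = 1.6
  9/10 = 0.9
  1/6 = 0.1667
Decimals in increasing order: 0.1667 < 0.3 < 0.9 < 1.6
Writing each back as its fraction gives the sorted order.
Final answer: 1/6, 3/10, 9/10, 8/5


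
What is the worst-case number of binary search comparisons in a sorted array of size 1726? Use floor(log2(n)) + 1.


Binary search halves the search space each step.
Maximum comparisons = floor(log2(1726)) + 1
log2(1726) = 10.7532
floor(log2(1726)) = 10, so 10 + 1 = 11
Final answer: 11


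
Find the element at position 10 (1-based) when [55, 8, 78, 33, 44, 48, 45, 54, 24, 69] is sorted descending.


Sort descending: [78, 69, 55, 54, 48, 45, 44, 33, 24, 8]
The 10th element (1-indexed) is at index 9.
Value = 8
Final answer: 8


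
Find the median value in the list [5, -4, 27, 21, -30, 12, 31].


First, sort the list: [-30, -4, 5, 12, 21, 27, 31]
The list has 7 elements (odd count).
The middle index is 3 (0-based), and the element there is 12.
Final answer: 12


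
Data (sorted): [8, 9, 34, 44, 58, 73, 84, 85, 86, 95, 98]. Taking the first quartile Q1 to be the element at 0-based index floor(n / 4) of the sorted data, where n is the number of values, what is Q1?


The list has n = 11 elements.
Q1 index = floor(11 / 4) = floor(2.75) = 2
Counting from index 0 in the sorted data, the element at index 2 is 34.
Final answer: 34


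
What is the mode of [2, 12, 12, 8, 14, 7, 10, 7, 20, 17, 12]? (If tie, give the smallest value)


Count the frequency of each value:
  2 appears 1 time(s)
  7 appears 2 time(s)
  8 appears 1 time(s)
  10 appears 1 time(s)
  12 appears 3 time(s)
  14 appears 1 time(s)
  17 appears 1 time(s)
  20 appears 1 time(s)
Maximum frequency is 3.
Only 12 reaches that frequency, so it is the mode.
Final answer: 12


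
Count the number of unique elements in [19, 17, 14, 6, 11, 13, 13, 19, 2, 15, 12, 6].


List all unique values:
Distinct values: [2, 6, 11, 12, 13, 14, 15, 17, 19]
Count = 9
Final answer: 9


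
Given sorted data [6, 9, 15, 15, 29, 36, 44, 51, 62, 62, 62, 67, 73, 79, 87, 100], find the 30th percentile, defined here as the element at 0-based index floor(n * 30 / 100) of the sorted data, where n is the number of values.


The dataset has n = 16 elements.
Index = floor(16 * 30 / 100) = floor(480 / 100) = floor(4.8) = 4
Counting from index 0 in the sorted data, the element at index 4 is 29.
Final answer: 29


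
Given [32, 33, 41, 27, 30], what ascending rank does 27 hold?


Sort ascending: [27, 30, 32, 33, 41]
Find 27 in the sorted list.
27 is at position 1 (1-indexed).
Final answer: 1


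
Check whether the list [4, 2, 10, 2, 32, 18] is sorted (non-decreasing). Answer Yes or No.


Check consecutive pairs:
  4 <= 2? False
  2 <= 10? True
  10 <= 2? False
  2 <= 32? True
  32 <= 18? False
3 consecutive pair(s) are out of order, so the list is not sorted.
Final answer: No


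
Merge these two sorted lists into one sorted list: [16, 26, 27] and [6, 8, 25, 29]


List A: [16, 26, 27]
List B: [6, 8, 25, 29]
Repeatedly compare the front elements and take the smaller:
  16 vs 6 -> take 6
  16 vs 8 -> take 8
  16 vs 25 -> take 16
  26 vs 25 -> take 25
  26 vs 29 -> take 26
  27 vs 29 -> take 27
  A is exhausted; append the rest of B: [29]
Final answer: [6, 8, 16, 25, 26, 27, 29]


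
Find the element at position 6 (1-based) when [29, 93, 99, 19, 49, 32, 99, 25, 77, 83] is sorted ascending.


Sort ascending: [19, 25, 29, 32, 49, 77, 83, 93, 99, 99]
The 6th element (1-indexed) is at index 5.
Value = 77
Final answer: 77


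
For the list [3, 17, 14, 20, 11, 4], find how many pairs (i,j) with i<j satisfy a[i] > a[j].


For each element, count the later elements that are smaller than it:
  3 (index 0): smaller elements after it = [] -> 0
  17 (index 1): smaller elements after it = [14, 11, 4] -> 3
  14 (index 2): smaller elements after it = [11, 4] -> 2
  20 (index 3): smaller elements after it = [11, 4] -> 2
  11 (index 4): smaller elements after it = [4] -> 1
Total inversions = 0 + 3 + 2 + 2 + 1 = 8
Final answer: 8


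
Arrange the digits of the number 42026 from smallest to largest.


The number 42026 has digits: 4, 2, 0, 2, 6
Sorted: 0, 2, 2, 4, 6
Joining the sorted digits gives the result.
Final answer: 02246


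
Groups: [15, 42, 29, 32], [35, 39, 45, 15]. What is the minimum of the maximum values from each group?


Find max of each group:
  Group 1: [15, 42, 29, 32] -> max = 42
  Group 2: [35, 39, 45, 15] -> max = 45
Maxes: [42, 45]
Minimum of maxes = 42
Final answer: 42


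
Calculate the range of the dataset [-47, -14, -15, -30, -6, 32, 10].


Maximum value: 32
Minimum value: -47
Range = 32 - (-47) = 79
Final answer: 79


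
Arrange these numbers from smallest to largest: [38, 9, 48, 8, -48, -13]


Original list: [38, 9, 48, 8, -48, -13]
Repeatedly take the smallest remaining element:
  Remaining [38, 9, 48, 8, -48, -13] -> smallest is -48
  Remaining [38, 9, 48, 8, -13] -> smallest is -13
  Remaining [38, 9, 48, 8] -> smallest is 8
  Remaining [38, 9, 48] -> smallest is 9
  Remaining [38, 48] -> smallest is 38
  Remaining [48] -> smallest is 48
Collecting the picks in order gives the sorted list.
Final answer: [-48, -13, 8, 9, 38, 48]


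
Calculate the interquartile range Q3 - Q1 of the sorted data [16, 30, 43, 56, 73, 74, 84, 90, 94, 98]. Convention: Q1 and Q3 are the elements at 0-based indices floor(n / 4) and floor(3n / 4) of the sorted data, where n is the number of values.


The data has n = 10 elements.
Q1 index = floor(10 / 4) = floor(2.5) = 2; Q3 index = floor(3 * 10 / 4) = floor(7.5) = 7
Q1 = element at index 2 = 43
Q3 = element at index 7 = 90
IQR = 90 - 43 = 47
Final answer: 47


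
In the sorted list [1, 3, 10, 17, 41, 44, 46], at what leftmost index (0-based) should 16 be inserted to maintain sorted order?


List is sorted: [1, 3, 10, 17, 41, 44, 46]
We need the leftmost position where 16 can be inserted, i.e. the first index whose element is >= 16 (or the end of the list if none is).
Binary search with low=0, high=7 (0-based indices):
  low=0, high=7, mid=3: a[3]=17 >= 16, so high = 3
  low=0, high=3, mid=1: a[1]=3 < 16, so low = 2
  low=2, high=3, mid=2: a[2]=10 < 16, so low = 3
Now low = high = 3, so the insertion index is 3.
Final answer: 3


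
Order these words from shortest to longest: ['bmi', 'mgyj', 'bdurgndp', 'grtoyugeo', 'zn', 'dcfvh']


Compute lengths:
  'bmi' has length 3
  'mgyj' has length 4
  'bdurgndp' has length 8
  'grtoyugeo' has length 9
  'zn' has length 2
  'dcfvh' has length 5
Lengths in increasing order: 2 < 3 < 4 < 5 < 8 < 9
Listing the words in that order gives the answer.
Final answer: ['zn', 'bmi', 'mgyj', 'dcfvh', 'bdurgndp', 'grtoyugeo']


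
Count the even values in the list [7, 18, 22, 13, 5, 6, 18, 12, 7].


Check each element:
  7 is odd
  18 is even
  22 is even
  13 is odd
  5 is odd
  6 is even
  18 is even
  12 is even
  7 is odd
Evens: [18, 22, 6, 18, 12]
Count of evens = 5
Final answer: 5


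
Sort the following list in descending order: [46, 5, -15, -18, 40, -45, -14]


Original list: [46, 5, -15, -18, 40, -45, -14]
Repeatedly take the largest remaining element:
  Remaining [46, 5, -15, -18, 40, -45, -14] -> largest is 46
  Remaining [5, -15, -18, 40, -45, -14] -> largest is 40
  Remaining [5, -15, -18, -45, -14] -> largest is 5
  Remaining [-15, -18, -45, -14] -> largest is -14
  Remaining [-15, -18, -45] -> largest is -15
  Remaining [-18, -45] -> largest is -18
  Remaining [-45] -> largest is -45
Collecting the picks in order gives the descending list.
Final answer: [46, 40, 5, -14, -15, -18, -45]


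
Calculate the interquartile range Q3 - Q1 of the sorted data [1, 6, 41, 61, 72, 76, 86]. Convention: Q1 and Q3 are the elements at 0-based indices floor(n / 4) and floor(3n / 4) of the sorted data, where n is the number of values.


The data has n = 7 elements.
Q1 index = floor(7 / 4) = floor(1.75) = 1; Q3 index = floor(3 * 7 / 4) = floor(5.25) = 5
Q1 = element at index 1 = 6
Q3 = element at index 5 = 76
IQR = 76 - 6 = 70
Final answer: 70


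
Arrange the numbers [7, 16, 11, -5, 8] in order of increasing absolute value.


Compute absolute values:
  |7| = 7
  |16| = 16
  |11| = 11
  |-5| = 5
  |8| = 8
Absolute values in increasing order: 5 < 7 < 8 < 11 < 16
Listing the original numbers in that order gives the answer.
Final answer: [-5, 7, 8, 11, 16]


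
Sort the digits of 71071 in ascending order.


The number 71071 has digits: 7, 1, 0, 7, 1
Sorted: 0, 1, 1, 7, 7
Joining the sorted digits gives the result.
Final answer: 01177


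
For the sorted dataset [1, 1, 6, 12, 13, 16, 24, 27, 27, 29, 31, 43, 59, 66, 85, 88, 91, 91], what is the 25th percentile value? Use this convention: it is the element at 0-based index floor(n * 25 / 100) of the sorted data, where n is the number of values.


The dataset has n = 18 elements.
Index = floor(18 * 25 / 100) = floor(450 / 100) = floor(4.5) = 4
Counting from index 0 in the sorted data, the element at index 4 is 13.
Final answer: 13


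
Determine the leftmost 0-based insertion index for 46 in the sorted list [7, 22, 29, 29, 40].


List is sorted: [7, 22, 29, 29, 40]
We need the leftmost position where 46 can be inserted, i.e. the first index whose element is >= 46 (or the end of the list if none is).
Binary search with low=0, high=5 (0-based indices):
  low=0, high=5, mid=2: a[2]=29 < 46, so low = 3
  low=3, high=5, mid=4: a[4]=40 < 46, so low = 5
Now low = high = 5, so the insertion index is 5.
Final answer: 5


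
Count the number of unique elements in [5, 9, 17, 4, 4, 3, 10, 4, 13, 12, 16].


List all unique values:
Distinct values: [3, 4, 5, 9, 10, 12, 13, 16, 17]
Count = 9
Final answer: 9


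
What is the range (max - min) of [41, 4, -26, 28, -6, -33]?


Maximum value: 41
Minimum value: -33
Range = 41 - (-33) = 74
Final answer: 74


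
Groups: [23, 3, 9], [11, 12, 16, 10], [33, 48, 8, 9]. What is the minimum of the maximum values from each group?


Find max of each group:
  Group 1: [23, 3, 9] -> max = 23
  Group 2: [11, 12, 16, 10] -> max = 16
  Group 3: [33, 48, 8, 9] -> max = 48
Maxes: [23, 16, 48]
Minimum of maxes = 16
Final answer: 16


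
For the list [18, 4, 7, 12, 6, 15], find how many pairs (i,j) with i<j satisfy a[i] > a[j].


For each element, count the later elements that are smaller than it:
  18 (index 0): smaller elements after it = [4, 7, 12, 6, 15] -> 5
  4 (index 1): smaller elements after it = [] -> 0
  7 (index 2): smaller elements after it = [6] -> 1
  12 (index 3): smaller elements after it = [6] -> 1
  6 (index 4): smaller elements after it = [] -> 0
Total inversions = 5 + 0 + 1 + 1 + 0 = 7
Final answer: 7


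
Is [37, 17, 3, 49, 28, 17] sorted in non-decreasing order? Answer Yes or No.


Check consecutive pairs:
  37 <= 17? False
  17 <= 3? False
  3 <= 49? True
  49 <= 28? False
  28 <= 17? False
4 consecutive pair(s) are out of order, so the list is not sorted.
Final answer: No


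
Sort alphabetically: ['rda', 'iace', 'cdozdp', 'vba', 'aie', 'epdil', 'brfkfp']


Compare strings character by character (the first differing letter decides):
  'aie' < 'brfkfp' since 'a' < 'b' at position 1
  'brfkfp' < 'cdozdp' since 'b' < 'c' at position 1
  'cdozdp' < 'epdil' since 'c' < 'e' at position 1
  'epdil' < 'iace' since 'e' < 'i' at position 1
  'iace' < 'rda' since 'i' < 'r' at position 1
  'rda' < 'vba' since 'r' < 'v' at position 1
Chaining these comparisons gives the alphabetical order.
Final answer: ['aie', 'brfkfp', 'cdozdp', 'epdil', 'iace', 'rda', 'vba']


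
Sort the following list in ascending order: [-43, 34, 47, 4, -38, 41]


Original list: [-43, 34, 47, 4, -38, 41]
Repeatedly take the smallest remaining element:
  Remaining [-43, 34, 47, 4, -38, 41] -> smallest is -43
  Remaining [34, 47, 4, -38, 41] -> smallest is -38
  Remaining [34, 47, 4, 41] -> smallest is 4
  Remaining [34, 47, 41] -> smallest is 34
  Remaining [47, 41] -> smallest is 41
  Remaining [47] -> smallest is 47
Collecting the picks in order gives the sorted list.
Final answer: [-43, -38, 4, 34, 41, 47]


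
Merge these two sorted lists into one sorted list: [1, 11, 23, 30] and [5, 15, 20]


List A: [1, 11, 23, 30]
List B: [5, 15, 20]
Repeatedly compare the front elements and take the smaller:
  1 vs 5 -> take 1
  11 vs 5 -> take 5
  11 vs 15 -> take 11
  23 vs 15 -> take 15
  23 vs 20 -> take 20
  B is exhausted; append the rest of A: [23, 30]
Final answer: [1, 5, 11, 15, 20, 23, 30]


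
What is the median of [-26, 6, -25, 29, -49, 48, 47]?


First, sort the list: [-49, -26, -25, 6, 29, 47, 48]
The list has 7 elements (odd count).
The middle index is 3 (0-based), and the element there is 6.
Final answer: 6


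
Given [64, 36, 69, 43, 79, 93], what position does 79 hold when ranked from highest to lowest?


Sort descending: [93, 79, 69, 64, 43, 36]
Find 79 in the sorted list.
79 is at position 2.
Final answer: 2


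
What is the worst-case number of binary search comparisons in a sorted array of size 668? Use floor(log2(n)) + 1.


Binary search halves the search space each step.
Maximum comparisons = floor(log2(668)) + 1
log2(668) = 9.3837
floor(log2(668)) = 9, so 9 + 1 = 10
Final answer: 10


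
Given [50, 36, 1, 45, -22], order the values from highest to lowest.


Original list: [50, 36, 1, 45, -22]
Repeatedly take the largest remaining element:
  Remaining [50, 36, 1, 45, -22] -> largest is 50
  Remaining [36, 1, 45, -22] -> largest is 45
  Remaining [36, 1, -22] -> largest is 36
  Remaining [1, -22] -> largest is 1
  Remaining [-22] -> largest is -22
Collecting the picks in order gives the descending list.
Final answer: [50, 45, 36, 1, -22]


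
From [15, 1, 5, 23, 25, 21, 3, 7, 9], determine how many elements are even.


Check each element:
  15 is odd
  1 is odd
  5 is odd
  23 is odd
  25 is odd
  21 is odd
  3 is odd
  7 is odd
  9 is odd
Evens: []
Count of evens = 0
Final answer: 0


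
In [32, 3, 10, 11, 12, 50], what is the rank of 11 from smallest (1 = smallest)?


Sort ascending: [3, 10, 11, 12, 32, 50]
Find 11 in the sorted list.
11 is at position 3 (1-indexed).
Final answer: 3


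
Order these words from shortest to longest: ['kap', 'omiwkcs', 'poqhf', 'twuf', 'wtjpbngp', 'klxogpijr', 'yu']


Compute lengths:
  'kap' has length 3
  'omiwkcs' has length 7
  'poqhf' has length 5
  'twuf' has length 4
  'wtjpbngp' has length 8
  'klxogpijr' has length 9
  'yu' has length 2
Lengths in increasing order: 2 < 3 < 4 < 5 < 7 < 8 < 9
Listing the words in that order gives the answer.
Final answer: ['yu', 'kap', 'twuf', 'poqhf', 'omiwkcs', 'wtjpbngp', 'klxogpijr']


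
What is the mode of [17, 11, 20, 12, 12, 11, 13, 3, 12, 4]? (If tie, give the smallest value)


Count the frequency of each value:
  3 appears 1 time(s)
  4 appears 1 time(s)
  11 appears 2 time(s)
  12 appears 3 time(s)
  13 appears 1 time(s)
  17 appears 1 time(s)
  20 appears 1 time(s)
Maximum frequency is 3.
Only 12 reaches that frequency, so it is the mode.
Final answer: 12


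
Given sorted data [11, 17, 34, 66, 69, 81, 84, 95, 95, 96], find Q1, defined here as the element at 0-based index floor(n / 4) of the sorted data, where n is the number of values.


The list has n = 10 elements.
Q1 index = floor(10 / 4) = floor(2.5) = 2
Counting from index 0 in the sorted data, the element at index 2 is 34.
Final answer: 34


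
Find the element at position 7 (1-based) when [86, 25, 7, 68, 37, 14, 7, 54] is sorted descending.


Sort descending: [86, 68, 54, 37, 25, 14, 7, 7]
The 7th element (1-indexed) is at index 6.
Value = 7
Final answer: 7


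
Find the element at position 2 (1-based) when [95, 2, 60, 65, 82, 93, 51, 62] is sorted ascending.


Sort ascending: [2, 51, 60, 62, 65, 82, 93, 95]
The 2nd element (1-indexed) is at index 1.
Value = 51
Final answer: 51


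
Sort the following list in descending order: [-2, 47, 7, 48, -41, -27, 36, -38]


Original list: [-2, 47, 7, 48, -41, -27, 36, -38]
Repeatedly take the largest remaining element:
  Remaining [-2, 47, 7, 48, -41, -27, 36, -38] -> largest is 48
  Remaining [-2, 47, 7, -41, -27, 36, -38] -> largest is 47
  Remaining [-2, 7, -41, -27, 36, -38] -> largest is 36
  Remaining [-2, 7, -41, -27, -38] -> largest is 7
  Remaining [-2, -41, -27, -38] -> largest is -2
  Remaining [-41, -27, -38] -> largest is -27
  Remaining [-41, -38] -> largest is -38
  Remaining [-41] -> largest is -41
Collecting the picks in order gives the descending list.
Final answer: [48, 47, 36, 7, -2, -27, -38, -41]


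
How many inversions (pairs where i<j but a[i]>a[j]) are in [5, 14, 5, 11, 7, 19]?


For each element, count the later elements that are smaller than it:
  5 (index 0): smaller elements after it = [] -> 0
  14 (index 1): smaller elements after it = [5, 11, 7] -> 3
  5 (index 2): smaller elements after it = [] -> 0
  11 (index 3): smaller elements after it = [7] -> 1
  7 (index 4): smaller elements after it = [] -> 0
Total inversions = 0 + 3 + 0 + 1 + 0 = 4
Final answer: 4


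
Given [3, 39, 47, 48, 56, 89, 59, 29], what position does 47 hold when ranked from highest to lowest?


Sort descending: [89, 59, 56, 48, 47, 39, 29, 3]
Find 47 in the sorted list.
47 is at position 5.
Final answer: 5


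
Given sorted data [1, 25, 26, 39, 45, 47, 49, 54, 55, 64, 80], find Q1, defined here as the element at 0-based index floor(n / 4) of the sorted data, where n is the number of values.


The list has n = 11 elements.
Q1 index = floor(11 / 4) = floor(2.75) = 2
Counting from index 0 in the sorted data, the element at index 2 is 26.
Final answer: 26


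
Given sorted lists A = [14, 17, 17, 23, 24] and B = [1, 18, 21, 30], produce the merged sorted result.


List A: [14, 17, 17, 23, 24]
List B: [1, 18, 21, 30]
Repeatedly compare the front elements and take the smaller:
  14 vs 1 -> take 1
  14 vs 18 -> take 14
  17 vs 18 -> take 17
  17 vs 18 -> take 17
  23 vs 18 -> take 18
  23 vs 21 -> take 21
  23 vs 30 -> take 23
  24 vs 30 -> take 24
  A is exhausted; append the rest of B: [30]
Final answer: [1, 14, 17, 17, 18, 21, 23, 24, 30]


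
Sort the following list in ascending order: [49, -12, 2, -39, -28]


Original list: [49, -12, 2, -39, -28]
Repeatedly take the smallest remaining element:
  Remaining [49, -12, 2, -39, -28] -> smallest is -39
  Remaining [49, -12, 2, -28] -> smallest is -28
  Remaining [49, -12, 2] -> smallest is -12
  Remaining [49, 2] -> smallest is 2
  Remaining [49] -> smallest is 49
Collecting the picks in order gives the sorted list.
Final answer: [-39, -28, -12, 2, 49]


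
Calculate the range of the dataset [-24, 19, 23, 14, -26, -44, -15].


Maximum value: 23
Minimum value: -44
Range = 23 - (-44) = 67
Final answer: 67


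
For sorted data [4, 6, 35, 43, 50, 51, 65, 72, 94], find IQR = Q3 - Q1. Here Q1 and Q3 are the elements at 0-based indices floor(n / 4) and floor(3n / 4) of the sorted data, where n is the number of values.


The data has n = 9 elements.
Q1 index = floor(9 / 4) = floor(2.25) = 2; Q3 index = floor(3 * 9 / 4) = floor(6.75) = 6
Q1 = element at index 2 = 35
Q3 = element at index 6 = 65
IQR = 65 - 35 = 30
Final answer: 30


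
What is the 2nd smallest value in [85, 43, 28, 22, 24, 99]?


Sort ascending: [22, 24, 28, 43, 85, 99]
The 2nd element (1-indexed) is at index 1.
Value = 24
Final answer: 24


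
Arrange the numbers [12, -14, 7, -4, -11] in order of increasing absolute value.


Compute absolute values:
  |12| = 12
  |-14| = 14
  |7| = 7
  |-4| = 4
  |-11| = 11
Absolute values in increasing order: 4 < 7 < 11 < 12 < 14
Listing the original numbers in that order gives the answer.
Final answer: [-4, 7, -11, 12, -14]


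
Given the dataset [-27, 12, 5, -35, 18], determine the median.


First, sort the list: [-35, -27, 5, 12, 18]
The list has 5 elements (odd count).
The middle index is 2 (0-based), and the element there is 5.
Final answer: 5


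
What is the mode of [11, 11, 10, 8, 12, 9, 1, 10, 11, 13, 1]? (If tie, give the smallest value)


Count the frequency of each value:
  1 appears 2 time(s)
  8 appears 1 time(s)
  9 appears 1 time(s)
  10 appears 2 time(s)
  11 appears 3 time(s)
  12 appears 1 time(s)
  13 appears 1 time(s)
Maximum frequency is 3.
Only 11 reaches that frequency, so it is the mode.
Final answer: 11


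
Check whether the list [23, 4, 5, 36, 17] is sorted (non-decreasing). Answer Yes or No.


Check consecutive pairs:
  23 <= 4? False
  4 <= 5? True
  5 <= 36? True
  36 <= 17? False
2 consecutive pair(s) are out of order, so the list is not sorted.
Final answer: No


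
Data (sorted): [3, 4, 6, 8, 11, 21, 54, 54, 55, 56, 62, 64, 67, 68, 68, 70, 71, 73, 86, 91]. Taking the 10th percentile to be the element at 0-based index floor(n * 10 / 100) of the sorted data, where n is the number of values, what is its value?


The dataset has n = 20 elements.
Index = floor(20 * 10 / 100) = floor(200 / 100) = floor(2) = 2
Counting from index 0 in the sorted data, the element at index 2 is 6.
Final answer: 6


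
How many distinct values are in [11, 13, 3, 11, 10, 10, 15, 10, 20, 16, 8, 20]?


List all unique values:
Distinct values: [3, 8, 10, 11, 13, 15, 16, 20]
Count = 8
Final answer: 8


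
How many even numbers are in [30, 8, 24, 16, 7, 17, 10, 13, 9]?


Check each element:
  30 is even
  8 is even
  24 is even
  16 is even
  7 is odd
  17 is odd
  10 is even
  13 is odd
  9 is odd
Evens: [30, 8, 24, 16, 10]
Count of evens = 5
Final answer: 5


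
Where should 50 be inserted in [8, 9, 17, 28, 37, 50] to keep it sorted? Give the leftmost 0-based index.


List is sorted: [8, 9, 17, 28, 37, 50]
We need the leftmost position where 50 can be inserted, i.e. the first index whose element is >= 50 (or the end of the list if none is).
Binary search with low=0, high=6 (0-based indices):
  low=0, high=6, mid=3: a[3]=28 < 50, so low = 4
  low=4, high=6, mid=5: a[5]=50 >= 50, so high = 5
  low=4, high=5, mid=4: a[4]=37 < 50, so low = 5
Now low = high = 5, so the insertion index is 5.
Final answer: 5


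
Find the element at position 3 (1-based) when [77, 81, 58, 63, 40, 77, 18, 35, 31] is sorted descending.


Sort descending: [81, 77, 77, 63, 58, 40, 35, 31, 18]
The 3rd element (1-indexed) is at index 2.
Value = 77
Final answer: 77


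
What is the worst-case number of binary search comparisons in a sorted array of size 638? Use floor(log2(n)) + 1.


Binary search halves the search space each step.
Maximum comparisons = floor(log2(638)) + 1
log2(638) = 9.3174
floor(log2(638)) = 9, so 9 + 1 = 10
Final answer: 10


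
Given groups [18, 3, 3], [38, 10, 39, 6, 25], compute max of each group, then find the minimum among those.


Find max of each group:
  Group 1: [18, 3, 3] -> max = 18
  Group 2: [38, 10, 39, 6, 25] -> max = 39
Maxes: [18, 39]
Minimum of maxes = 18
Final answer: 18


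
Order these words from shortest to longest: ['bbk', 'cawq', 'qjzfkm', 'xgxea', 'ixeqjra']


Compute lengths:
  'bbk' has length 3
  'cawq' has length 4
  'qjzfkm' has length 6
  'xgxea' has length 5
  'ixeqjra' has length 7
Lengths in increasing order: 3 < 4 < 5 < 6 < 7
Listing the words in that order gives the answer.
Final answer: ['bbk', 'cawq', 'xgxea', 'qjzfkm', 'ixeqjra']


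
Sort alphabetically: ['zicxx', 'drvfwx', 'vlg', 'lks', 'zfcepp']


Compare strings character by character (the first differing letter decides):
  'drvfwx' < 'lks' since 'd' < 'l' at position 1
  'lks' < 'vlg' since 'l' < 'v' at position 1
  'vlg' < 'zfcepp' since 'v' < 'z' at position 1
  'zfcepp' < 'zicxx' since 'f' < 'i' at position 2
Chaining these comparisons gives the alphabetical order.
Final answer: ['drvfwx', 'lks', 'vlg', 'zfcepp', 'zicxx']


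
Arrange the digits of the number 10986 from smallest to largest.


The number 10986 has digits: 1, 0, 9, 8, 6
Sorted: 0, 1, 6, 8, 9
Joining the sorted digits gives the result.
Final answer: 01689


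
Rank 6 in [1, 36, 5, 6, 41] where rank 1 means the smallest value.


Sort ascending: [1, 5, 6, 36, 41]
Find 6 in the sorted list.
6 is at position 3 (1-indexed).
Final answer: 3


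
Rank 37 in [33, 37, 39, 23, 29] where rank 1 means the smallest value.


Sort ascending: [23, 29, 33, 37, 39]
Find 37 in the sorted list.
37 is at position 4 (1-indexed).
Final answer: 4


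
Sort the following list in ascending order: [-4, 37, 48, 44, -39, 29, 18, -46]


Original list: [-4, 37, 48, 44, -39, 29, 18, -46]
Repeatedly take the smallest remaining element:
  Remaining [-4, 37, 48, 44, -39, 29, 18, -46] -> smallest is -46
  Remaining [-4, 37, 48, 44, -39, 29, 18] -> smallest is -39
  Remaining [-4, 37, 48, 44, 29, 18] -> smallest is -4
  Remaining [37, 48, 44, 29, 18] -> smallest is 18
  Remaining [37, 48, 44, 29] -> smallest is 29
  Remaining [37, 48, 44] -> smallest is 37
  Remaining [48, 44] -> smallest is 44
  Remaining [48] -> smallest is 48
Collecting the picks in order gives the sorted list.
Final answer: [-46, -39, -4, 18, 29, 37, 44, 48]


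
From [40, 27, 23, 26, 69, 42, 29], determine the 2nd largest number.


Sort descending: [69, 42, 40, 29, 27, 26, 23]
The 2nd element (1-indexed) is at index 1.
Value = 42
Final answer: 42


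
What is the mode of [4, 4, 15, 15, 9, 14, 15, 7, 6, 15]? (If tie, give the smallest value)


Count the frequency of each value:
  4 appears 2 time(s)
  6 appears 1 time(s)
  7 appears 1 time(s)
  9 appears 1 time(s)
  14 appears 1 time(s)
  15 appears 4 time(s)
Maximum frequency is 4.
Only 15 reaches that frequency, so it is the mode.
Final answer: 15


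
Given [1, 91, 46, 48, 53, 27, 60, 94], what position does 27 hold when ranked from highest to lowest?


Sort descending: [94, 91, 60, 53, 48, 46, 27, 1]
Find 27 in the sorted list.
27 is at position 7.
Final answer: 7


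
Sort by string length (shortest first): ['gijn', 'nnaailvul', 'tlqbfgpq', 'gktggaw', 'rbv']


Compute lengths:
  'gijn' has length 4
  'nnaailvul' has length 9
  'tlqbfgpq' has length 8
  'gktggaw' has length 7
  'rbv' has length 3
Lengths in increasing order: 3 < 4 < 7 < 8 < 9
Listing the words in that order gives the answer.
Final answer: ['rbv', 'gijn', 'gktggaw', 'tlqbfgpq', 'nnaailvul']


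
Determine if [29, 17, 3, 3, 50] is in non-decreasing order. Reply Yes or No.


Check consecutive pairs:
  29 <= 17? False
  17 <= 3? False
  3 <= 3? True
  3 <= 50? True
2 consecutive pair(s) are out of order, so the list is not sorted.
Final answer: No


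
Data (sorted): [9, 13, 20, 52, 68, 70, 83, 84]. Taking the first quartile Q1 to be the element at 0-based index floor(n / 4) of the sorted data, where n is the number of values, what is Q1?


The list has n = 8 elements.
Q1 index = floor(8 / 4) = floor(2) = 2
Counting from index 0 in the sorted data, the element at index 2 is 20.
Final answer: 20


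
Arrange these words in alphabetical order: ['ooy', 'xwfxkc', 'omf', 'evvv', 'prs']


Compare strings character by character (the first differing letter decides):
  'evvv' < 'omf' since 'e' < 'o' at position 1
  'omf' < 'ooy' since 'm' < 'o' at position 2
  'ooy' < 'prs' since 'o' < 'p' at position 1
  'prs' < 'xwfxkc' since 'p' < 'x' at position 1
Chaining these comparisons gives the alphabetical order.
Final answer: ['evvv', 'omf', 'ooy', 'prs', 'xwfxkc']


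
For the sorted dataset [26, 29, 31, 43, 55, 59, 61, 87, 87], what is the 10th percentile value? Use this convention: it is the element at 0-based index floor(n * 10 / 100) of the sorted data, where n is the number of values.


The dataset has n = 9 elements.
Index = floor(9 * 10 / 100) = floor(90 / 100) = floor(0.9) = 0
Counting from index 0 in the sorted data, the element at index 0 is 26.
Final answer: 26


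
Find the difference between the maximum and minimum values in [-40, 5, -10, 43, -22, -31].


Maximum value: 43
Minimum value: -40
Range = 43 - (-40) = 83
Final answer: 83


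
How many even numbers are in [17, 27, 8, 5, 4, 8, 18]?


Check each element:
  17 is odd
  27 is odd
  8 is even
  5 is odd
  4 is even
  8 is even
  18 is even
Evens: [8, 4, 8, 18]
Count of evens = 4
Final answer: 4
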